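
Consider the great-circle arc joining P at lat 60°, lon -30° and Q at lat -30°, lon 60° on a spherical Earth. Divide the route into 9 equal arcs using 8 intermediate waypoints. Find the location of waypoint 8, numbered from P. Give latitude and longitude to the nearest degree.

≈ lat -19°, lon 52°

Write both endpoints as unit vectors p₁, p₂ with components (cos φ cos λ, cos φ sin λ, sin φ).
The central angle between the endpoints is δ = arccos(p₁·p₂) ≈ 2.019 rad (115.7°).
Interpolate at f = 8/9 with slerp weights a = sin((1−f)δ)/sin δ ≈ 0.247, b = sin(fδ)/sin δ ≈ 1.082.
p = a·p₁ + b·p₂ ≈ (0.575, 0.750, -0.327); φ = arcsin(p_z) ≈ -19.10°, λ = atan2(p_y, p_x) ≈ 52.50°.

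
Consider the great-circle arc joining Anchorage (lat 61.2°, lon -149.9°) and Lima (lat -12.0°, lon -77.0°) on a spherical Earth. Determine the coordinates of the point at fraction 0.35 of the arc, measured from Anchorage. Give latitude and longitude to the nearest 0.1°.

Write both endpoints as unit vectors p₁, p₂ with components (cos φ cos λ, cos φ sin λ, sin φ).
The central angle between the endpoints is δ = arccos(p₁·p₂) ≈ 1.614 rad (92.5°).
Interpolate at f = 0.35 with slerp weights a = sin((1−f)δ)/sin δ ≈ 0.868, b = sin(fδ)/sin δ ≈ 0.536.
p = a·p₁ + b·p₂ ≈ (-0.244, -0.721, 0.649); φ = arcsin(p_z) ≈ 40.48°, λ = atan2(p_y, p_x) ≈ -108.70°.

≈ lat 40.5°, lon -108.7°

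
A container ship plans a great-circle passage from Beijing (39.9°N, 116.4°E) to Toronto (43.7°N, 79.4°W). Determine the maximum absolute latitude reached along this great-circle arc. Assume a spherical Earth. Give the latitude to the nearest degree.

The great circle lies in the plane with unit normal n̂ = (p₁ × p₂)/|p₁ × p₂|.
Here n̂_z ≈ +0.152; the vertex latitude is φ_max = arccos|n̂_z| ≈ 81.3°.
Check via Clairaut: cos φ_max = |cos φ₁| · sin C = cos(39.9°)·sin(11.4°) ≈ 0.152, again giving ≈ 81.3°.

≈ 81°N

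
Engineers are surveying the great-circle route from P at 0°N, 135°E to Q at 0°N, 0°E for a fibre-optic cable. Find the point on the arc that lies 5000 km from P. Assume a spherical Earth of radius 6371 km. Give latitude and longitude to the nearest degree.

≈ 0°N, 90°E

From cos δ = sin φ₁ sin φ₂ + cos φ₁ cos φ₂ cos Δλ, the central angle is δ ≈ 2.356 rad (135.0°). The total great-circle distance is δ·R ≈ 2.356 × 6371 ≈ 15011 km, so the target fraction is f = 5000/15011 ≈ 0.333.
Interpolate at f ≈ 0.333 with slerp weights a = sin((1−f)δ)/sin δ ≈ 1.414, b = sin(fδ)/sin δ ≈ 0.999.
p = a·p₁ + b·p₂ ≈ (-0.001, 1.000, 0.000); φ = arcsin(p_z) ≈ 0.00°, λ = atan2(p_y, p_x) ≈ 90.03°.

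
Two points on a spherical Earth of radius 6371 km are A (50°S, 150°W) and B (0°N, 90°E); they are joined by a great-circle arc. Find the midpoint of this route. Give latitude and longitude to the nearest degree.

Write both endpoints as unit vectors p₁, p₂ with components (cos φ cos λ, cos φ sin λ, sin φ).
The central angle between the endpoints is δ = arccos(p₁·p₂) ≈ 1.898 rad (108.7°).
Interpolate at f = 1/2 with slerp weights a = sin((1−f)δ)/sin δ ≈ 0.858, b = sin(fδ)/sin δ ≈ 0.858.
p = a·p₁ + b·p₂ ≈ (-0.478, 0.582, -0.658); φ = arcsin(p_z) ≈ -41.11°, λ = atan2(p_y, p_x) ≈ 129.36°.

≈ (41°S, 129°E)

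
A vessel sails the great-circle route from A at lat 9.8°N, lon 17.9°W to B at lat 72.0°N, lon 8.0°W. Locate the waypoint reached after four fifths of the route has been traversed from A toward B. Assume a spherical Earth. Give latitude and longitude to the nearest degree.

≈ lat 60°N, lon 13°W

Convert each endpoint to a unit vector on the sphere (x = cos φ cos λ, y = cos φ sin λ, z = sin φ).
The central angle between the endpoints is δ = arccos(p₁·p₂) ≈ 1.091 rad (62.5°).
Interpolate at f = 4/5 with slerp weights a = sin((1−f)δ)/sin δ ≈ 0.244, b = sin(fδ)/sin δ ≈ 0.864.
p = a·p₁ + b·p₂ ≈ (0.493, -0.111, 0.863); φ = arcsin(p_z) ≈ 59.64°, λ = atan2(p_y, p_x) ≈ -12.69°.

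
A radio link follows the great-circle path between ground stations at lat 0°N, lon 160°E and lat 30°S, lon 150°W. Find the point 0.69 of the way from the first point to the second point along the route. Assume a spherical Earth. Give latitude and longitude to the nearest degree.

≈ lat 22°S, lon 167°W

Convert each endpoint to a unit vector on the sphere (x = cos φ cos λ, y = cos φ sin λ, z = sin φ).
The central angle between the endpoints is δ = arccos(p₁·p₂) ≈ 0.980 rad (56.2°).
Interpolate at f = 0.69 with slerp weights a = sin((1−f)δ)/sin δ ≈ 0.360, b = sin(fδ)/sin δ ≈ 0.754.
p = a·p₁ + b·p₂ ≈ (-0.904, -0.203, -0.377); φ = arcsin(p_z) ≈ -22.14°, λ = atan2(p_y, p_x) ≈ -167.33°.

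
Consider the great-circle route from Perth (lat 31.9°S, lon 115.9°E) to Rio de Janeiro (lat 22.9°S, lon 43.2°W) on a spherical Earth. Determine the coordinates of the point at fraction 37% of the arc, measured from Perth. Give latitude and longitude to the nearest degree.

Write both endpoints as unit vectors p₁, p₂ with components (cos φ cos λ, cos φ sin λ, sin φ).
The central angle between the endpoints is δ = arccos(p₁·p₂) ≈ 2.123 rad (121.7°).
Interpolate at f = 0.37 with slerp weights a = sin((1−f)δ)/sin δ ≈ 1.143, b = sin(fδ)/sin δ ≈ 0.831.
p = a·p₁ + b·p₂ ≈ (0.134, 0.349, -0.927); φ = arcsin(p_z) ≈ -68.04°, λ = atan2(p_y, p_x) ≈ 68.98°.

≈ lat 68°S, lon 69°E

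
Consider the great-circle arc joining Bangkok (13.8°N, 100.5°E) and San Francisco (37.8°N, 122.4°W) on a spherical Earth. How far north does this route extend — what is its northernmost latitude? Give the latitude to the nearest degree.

The great circle lies in the plane with unit normal n̂ = (p₁ × p₂)/|p₁ × p₂|.
Here n̂_z ≈ +0.574; the vertex latitude is φ_max = arccos|n̂_z| ≈ 54.9°.
Check via Clairaut: cos φ_max = |cos φ₁| · sin C = cos(13.8°)·sin(36.3°) ≈ 0.574, again giving ≈ 54.9°.

≈ 55°N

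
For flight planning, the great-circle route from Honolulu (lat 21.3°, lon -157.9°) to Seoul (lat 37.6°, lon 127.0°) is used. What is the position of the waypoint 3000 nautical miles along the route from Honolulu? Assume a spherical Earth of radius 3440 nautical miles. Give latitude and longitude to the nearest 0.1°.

≈ lat 38.4°, lon 147.0°

From cos δ = sin φ₁ sin φ₂ + cos φ₁ cos φ₂ cos Δλ, the central angle is δ ≈ 1.147 rad (65.7°). The total great-circle distance is δ·R ≈ 1.147 × 3440 ≈ 3945 nmi, so the target fraction is f = 3000/3945 ≈ 0.760.
Interpolate at f ≈ 0.760 with slerp weights a = sin((1−f)δ)/sin δ ≈ 0.298, b = sin(fδ)/sin δ ≈ 0.840.
p = a·p₁ + b·p₂ ≈ (-0.657, 0.427, 0.621); φ = arcsin(p_z) ≈ 38.36°, λ = atan2(p_y, p_x) ≈ 146.98°.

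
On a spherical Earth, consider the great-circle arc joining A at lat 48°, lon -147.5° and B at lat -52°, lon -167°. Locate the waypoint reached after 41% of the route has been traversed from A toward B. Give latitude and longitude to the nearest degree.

Convert each endpoint to a unit vector on the sphere (x = cos φ cos λ, y = cos φ sin λ, z = sin φ).
The central angle between the endpoints is δ = arccos(p₁·p₂) ≈ 1.769 rad (101.4°).
Interpolate at f = 0.41 with slerp weights a = sin((1−f)δ)/sin δ ≈ 0.882, b = sin(fδ)/sin δ ≈ 0.677.
p = a·p₁ + b·p₂ ≈ (-0.904, -0.411, 0.122); φ = arcsin(p_z) ≈ 7.00°, λ = atan2(p_y, p_x) ≈ -155.56°.

≈ lat 7°, lon -156°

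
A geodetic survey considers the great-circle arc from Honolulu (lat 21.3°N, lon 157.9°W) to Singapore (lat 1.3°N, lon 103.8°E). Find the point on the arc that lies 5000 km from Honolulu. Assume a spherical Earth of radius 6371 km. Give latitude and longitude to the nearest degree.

From cos δ = sin φ₁ sin φ₂ + cos φ₁ cos φ₂ cos Δλ, the central angle is δ ≈ 1.697 rad (97.3°). The total great-circle distance is δ·R ≈ 1.697 × 6371 ≈ 10814 km, so the target fraction is f = 5000/10814 ≈ 0.462.
Interpolate at f ≈ 0.462 with slerp weights a = sin((1−f)δ)/sin δ ≈ 0.797, b = sin(fδ)/sin δ ≈ 0.712.
p = a·p₁ + b·p₂ ≈ (-0.858, 0.412, 0.306); φ = arcsin(p_z) ≈ 17.81°, λ = atan2(p_y, p_x) ≈ 154.35°.

≈ lat 18°N, lon 154°E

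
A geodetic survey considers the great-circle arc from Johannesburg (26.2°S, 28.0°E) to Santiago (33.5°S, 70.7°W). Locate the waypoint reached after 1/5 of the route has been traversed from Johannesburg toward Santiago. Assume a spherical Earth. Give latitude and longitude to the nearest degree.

Convert each endpoint to a unit vector on the sphere (x = cos φ cos λ, y = cos φ sin λ, z = sin φ).
The central angle between the endpoints is δ = arccos(p₁·p₂) ≈ 1.440 rad (82.5°).
Interpolate at f = 1/5 with slerp weights a = sin((1−f)δ)/sin δ ≈ 0.921, b = sin(fδ)/sin δ ≈ 0.286.
p = a·p₁ + b·p₂ ≈ (0.809, 0.163, -0.565); φ = arcsin(p_z) ≈ -34.40°, λ = atan2(p_y, p_x) ≈ 11.37°.

≈ 34°S, 11°E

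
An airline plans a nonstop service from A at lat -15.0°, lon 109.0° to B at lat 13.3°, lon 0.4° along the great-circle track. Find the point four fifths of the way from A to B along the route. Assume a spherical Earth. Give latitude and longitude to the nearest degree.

Write both endpoints as unit vectors p₁, p₂ with components (cos φ cos λ, cos φ sin λ, sin φ).
The central angle between the endpoints is δ = arccos(p₁·p₂) ≈ 1.938 rad (111.1°).
Interpolate at f = 4/5 with slerp weights a = sin((1−f)δ)/sin δ ≈ 0.405, b = sin(fδ)/sin δ ≈ 1.071.
p = a·p₁ + b·p₂ ≈ (0.915, 0.377, 0.142); φ = arcsin(p_z) ≈ 8.14°, λ = atan2(p_y, p_x) ≈ 22.40°.

≈ lat 8°, lon 22°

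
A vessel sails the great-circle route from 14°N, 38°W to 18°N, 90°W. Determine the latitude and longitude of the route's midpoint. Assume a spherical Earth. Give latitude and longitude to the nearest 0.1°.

From cos δ = sin φ₁ sin φ₂ + cos φ₁ cos φ₂ cos Δλ, the central angle is δ ≈ 0.873 rad (50.0°).
Interpolate at f = 1/2 with slerp weights a = sin((1−f)δ)/sin δ ≈ 0.552, b = sin(fδ)/sin δ ≈ 0.552.
p = a·p₁ + b·p₂ ≈ (0.422, -0.854, 0.304); φ = arcsin(p_z) ≈ 17.69°, λ = atan2(p_y, p_x) ≈ -63.72°.

≈ 17.7°N, 63.7°W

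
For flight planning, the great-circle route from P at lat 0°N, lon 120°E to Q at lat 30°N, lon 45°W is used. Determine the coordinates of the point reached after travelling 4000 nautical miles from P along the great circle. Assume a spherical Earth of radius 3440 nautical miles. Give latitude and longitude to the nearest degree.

Convert each endpoint to a unit vector on the sphere (x = cos φ cos λ, y = cos φ sin λ, z = sin φ).
The central angle between the endpoints is δ = arccos(p₁·p₂) ≈ 2.562 rad (146.8°). The total great-circle distance is δ·R ≈ 2.562 × 3440 ≈ 8812 nmi, so the target fraction is f = 4000/8812 ≈ 0.454.
Interpolate at f ≈ 0.454 with slerp weights a = sin((1−f)δ)/sin δ ≈ 1.798, b = sin(fδ)/sin δ ≈ 1.675.
p = a·p₁ + b·p₂ ≈ (0.127, 0.531, 0.838); φ = arcsin(p_z) ≈ 56.89°, λ = atan2(p_y, p_x) ≈ 76.58°.

≈ lat 57°N, lon 77°E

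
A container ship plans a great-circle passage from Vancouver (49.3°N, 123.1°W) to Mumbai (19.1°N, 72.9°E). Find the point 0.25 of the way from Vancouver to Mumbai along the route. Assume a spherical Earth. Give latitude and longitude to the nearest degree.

≈ 74°N, 151°W

The haversine formula gives a central angle δ ≈ 1.922 rad (110.1°) between the endpoints.
Interpolate at f = 0.25 with slerp weights a = sin((1−f)δ)/sin δ ≈ 1.056, b = sin(fδ)/sin δ ≈ 0.492.
p = a·p₁ + b·p₂ ≈ (-0.239, -0.132, 0.962); φ = arcsin(p_z) ≈ 74.13°, λ = atan2(p_y, p_x) ≈ -151.07°.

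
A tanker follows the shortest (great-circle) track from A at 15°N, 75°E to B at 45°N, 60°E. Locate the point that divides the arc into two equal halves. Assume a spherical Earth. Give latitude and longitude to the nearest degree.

≈ 30°N, 69°E

From cos δ = sin φ₁ sin φ₂ + cos φ₁ cos φ₂ cos Δλ, the central angle is δ ≈ 0.568 rad (32.6°).
Interpolate at f = 1/2 with slerp weights a = sin((1−f)δ)/sin δ ≈ 0.521, b = sin(fδ)/sin δ ≈ 0.521.
p = a·p₁ + b·p₂ ≈ (0.314, 0.805, 0.503); φ = arcsin(p_z) ≈ 30.21°, λ = atan2(p_y, p_x) ≈ 68.67°.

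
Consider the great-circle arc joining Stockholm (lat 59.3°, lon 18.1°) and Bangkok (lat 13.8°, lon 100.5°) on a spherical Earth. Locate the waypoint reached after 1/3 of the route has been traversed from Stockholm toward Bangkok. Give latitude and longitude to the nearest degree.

Write both endpoints as unit vectors p₁, p₂ with components (cos φ cos λ, cos φ sin λ, sin φ).
The central angle between the endpoints is δ = arccos(p₁·p₂) ≈ 1.297 rad (74.3°).
Interpolate at f = 1/3 with slerp weights a = sin((1−f)δ)/sin δ ≈ 0.790, b = sin(fδ)/sin δ ≈ 0.435.
p = a·p₁ + b·p₂ ≈ (0.306, 0.541, 0.783); φ = arcsin(p_z) ≈ 51.56°, λ = atan2(p_y, p_x) ≈ 60.46°.

≈ lat 52°, lon 60°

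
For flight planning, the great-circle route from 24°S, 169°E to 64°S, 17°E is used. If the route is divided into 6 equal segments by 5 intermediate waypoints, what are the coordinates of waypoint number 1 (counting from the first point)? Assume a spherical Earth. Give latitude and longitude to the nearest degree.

≈ 39°S, 165°E

From cos δ = sin φ₁ sin φ₂ + cos φ₁ cos φ₂ cos Δλ, the central angle is δ ≈ 1.559 rad (89.3°).
Interpolate at f = 1/6 with slerp weights a = sin((1−f)δ)/sin δ ≈ 0.963, b = sin(fδ)/sin δ ≈ 0.257.
p = a·p₁ + b·p₂ ≈ (-0.756, 0.201, -0.623); φ = arcsin(p_z) ≈ -38.52°, λ = atan2(p_y, p_x) ≈ 165.13°.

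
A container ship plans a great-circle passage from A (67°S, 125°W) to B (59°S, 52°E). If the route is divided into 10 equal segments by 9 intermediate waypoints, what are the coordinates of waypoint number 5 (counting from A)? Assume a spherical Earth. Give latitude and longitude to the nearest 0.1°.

From cos δ = sin φ₁ sin φ₂ + cos φ₁ cos φ₂ cos Δλ, the central angle is δ ≈ 0.942 rad (54.0°).
Interpolate at f = 5/10 with slerp weights a = sin((1−f)δ)/sin δ ≈ 0.561, b = sin(fδ)/sin δ ≈ 0.561.
p = a·p₁ + b·p₂ ≈ (0.052, 0.048, -0.997); φ = arcsin(p_z) ≈ -85.93°, λ = atan2(p_y, p_x) ≈ 42.70°.

≈ (85.9°S, 42.7°E)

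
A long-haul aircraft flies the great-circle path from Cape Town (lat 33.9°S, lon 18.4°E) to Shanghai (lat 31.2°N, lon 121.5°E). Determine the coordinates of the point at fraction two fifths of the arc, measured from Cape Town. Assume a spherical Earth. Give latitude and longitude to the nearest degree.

From cos δ = sin φ₁ sin φ₂ + cos φ₁ cos φ₂ cos Δλ, the central angle is δ ≈ 2.037 rad (116.7°).
Interpolate at f = 2/5 with slerp weights a = sin((1−f)δ)/sin δ ≈ 1.052, b = sin(fδ)/sin δ ≈ 0.815.
p = a·p₁ + b·p₂ ≈ (0.465, 0.870, -0.165); φ = arcsin(p_z) ≈ -9.49°, λ = atan2(p_y, p_x) ≈ 61.89°.

≈ lat 9°S, lon 62°E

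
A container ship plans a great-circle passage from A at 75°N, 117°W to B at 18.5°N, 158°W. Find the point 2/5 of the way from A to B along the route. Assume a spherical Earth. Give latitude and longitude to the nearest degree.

Write both endpoints as unit vectors p₁, p₂ with components (cos φ cos λ, cos φ sin λ, sin φ).
The central angle between the endpoints is δ = arccos(p₁·p₂) ≈ 1.057 rad (60.5°).
Interpolate at f = 2/5 with slerp weights a = sin((1−f)δ)/sin δ ≈ 0.680, b = sin(fδ)/sin δ ≈ 0.471.
p = a·p₁ + b·p₂ ≈ (-0.494, -0.324, 0.807); φ = arcsin(p_z) ≈ 53.77°, λ = atan2(p_y, p_x) ≈ -146.73°.

≈ 54°N, 147°W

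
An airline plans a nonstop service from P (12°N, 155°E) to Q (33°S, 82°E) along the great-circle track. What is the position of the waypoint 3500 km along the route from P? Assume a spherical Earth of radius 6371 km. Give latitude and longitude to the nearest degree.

Write both endpoints as unit vectors p₁, p₂ with components (cos φ cos λ, cos φ sin λ, sin φ).
The central angle between the endpoints is δ = arccos(p₁·p₂) ≈ 1.444 rad (82.7°). The total great-circle distance is δ·R ≈ 1.444 × 6371 ≈ 9199 km, so the target fraction is f = 3500/9199 ≈ 0.380.
Interpolate at f ≈ 0.380 with slerp weights a = sin((1−f)δ)/sin δ ≈ 0.786, b = sin(fδ)/sin δ ≈ 0.526.
p = a·p₁ + b·p₂ ≈ (-0.636, 0.762, -0.123); φ = arcsin(p_z) ≈ -7.08°, λ = atan2(p_y, p_x) ≈ 129.82°.

≈ (7°S, 130°E)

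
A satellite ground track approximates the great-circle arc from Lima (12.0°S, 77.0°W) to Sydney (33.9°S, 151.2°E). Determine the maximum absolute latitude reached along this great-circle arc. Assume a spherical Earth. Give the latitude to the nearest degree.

The great circle lies in the plane with unit normal n̂ = (p₁ × p₂)/|p₁ × p₂|.
Here n̂_z ≈ -0.669; the vertex latitude is φ_max = arccos|n̂_z| ≈ 48.0°.

≈ 48°S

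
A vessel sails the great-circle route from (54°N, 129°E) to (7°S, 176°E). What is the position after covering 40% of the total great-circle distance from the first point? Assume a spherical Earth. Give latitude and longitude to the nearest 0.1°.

Write both endpoints as unit vectors p₁, p₂ with components (cos φ cos λ, cos φ sin λ, sin φ).
The central angle between the endpoints is δ = arccos(p₁·p₂) ≈ 1.267 rad (72.6°).
Interpolate at f = 0.40 with slerp weights a = sin((1−f)δ)/sin δ ≈ 0.722, b = sin(fδ)/sin δ ≈ 0.509.
p = a·p₁ + b·p₂ ≈ (-0.771, 0.365, 0.522); φ = arcsin(p_z) ≈ 31.48°, λ = atan2(p_y, p_x) ≈ 154.65°.

≈ (31.5°N, 154.7°E)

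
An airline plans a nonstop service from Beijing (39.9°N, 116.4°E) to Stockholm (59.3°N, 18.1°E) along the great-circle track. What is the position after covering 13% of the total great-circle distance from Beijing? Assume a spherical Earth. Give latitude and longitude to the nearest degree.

Write both endpoints as unit vectors p₁, p₂ with components (cos φ cos λ, cos φ sin λ, sin φ).
The central angle between the endpoints is δ = arccos(p₁·p₂) ≈ 1.053 rad (60.3°).
Interpolate at f = 0.13 with slerp weights a = sin((1−f)δ)/sin δ ≈ 0.913, b = sin(fδ)/sin δ ≈ 0.157.
p = a·p₁ + b·p₂ ≈ (-0.235, 0.652, 0.721); φ = arcsin(p_z) ≈ 46.11°, λ = atan2(p_y, p_x) ≈ 109.83°.

≈ 46°N, 110°E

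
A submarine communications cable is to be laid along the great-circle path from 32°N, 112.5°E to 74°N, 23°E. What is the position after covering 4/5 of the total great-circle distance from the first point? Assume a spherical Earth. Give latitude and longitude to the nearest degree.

The haversine formula gives a central angle δ ≈ 1.034 rad (59.2°) between the endpoints.
Interpolate at f = 4/5 with slerp weights a = sin((1−f)δ)/sin δ ≈ 0.239, b = sin(fδ)/sin δ ≈ 0.856.
p = a·p₁ + b·p₂ ≈ (0.140, 0.279, 0.950); φ = arcsin(p_z) ≈ 71.79°, λ = atan2(p_y, p_x) ≈ 63.43°.

≈ 72°N, 63°E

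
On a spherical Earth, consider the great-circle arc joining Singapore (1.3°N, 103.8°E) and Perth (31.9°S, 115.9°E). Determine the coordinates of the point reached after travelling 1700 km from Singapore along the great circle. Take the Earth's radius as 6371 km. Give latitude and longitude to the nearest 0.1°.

Write both endpoints as unit vectors p₁, p₂ with components (cos φ cos λ, cos φ sin λ, sin φ).
The central angle between the endpoints is δ = arccos(p₁·p₂) ≈ 0.613 rad (35.1°). The total great-circle distance is δ·R ≈ 0.613 × 6371 ≈ 3906 km, so the target fraction is f = 1700/3906 ≈ 0.435.
Interpolate at f ≈ 0.435 with slerp weights a = sin((1−f)δ)/sin δ ≈ 0.590, b = sin(fδ)/sin δ ≈ 0.458.
p = a·p₁ + b·p₂ ≈ (-0.311, 0.923, -0.229); φ = arcsin(p_z) ≈ -13.23°, λ = atan2(p_y, p_x) ≈ 108.61°.

≈ 13.2°S, 108.6°E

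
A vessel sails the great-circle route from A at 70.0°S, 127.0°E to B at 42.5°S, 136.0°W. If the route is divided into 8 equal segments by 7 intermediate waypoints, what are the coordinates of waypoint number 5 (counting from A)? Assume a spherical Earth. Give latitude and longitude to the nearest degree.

≈ 60°S, 153°W

From cos δ = sin φ₁ sin φ₂ + cos φ₁ cos φ₂ cos Δλ, the central angle is δ ≈ 0.922 rad (52.8°).
Interpolate at f = 5/8 with slerp weights a = sin((1−f)δ)/sin δ ≈ 0.425, b = sin(fδ)/sin δ ≈ 0.684.
p = a·p₁ + b·p₂ ≈ (-0.450, -0.234, -0.862); φ = arcsin(p_z) ≈ -59.51°, λ = atan2(p_y, p_x) ≈ -152.53°.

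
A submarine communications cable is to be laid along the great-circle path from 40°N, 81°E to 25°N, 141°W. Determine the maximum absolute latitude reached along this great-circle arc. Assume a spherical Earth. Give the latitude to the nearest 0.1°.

The great circle lies in the plane with unit normal n̂ = (p₁ × p₂)/|p₁ × p₂|.
Here n̂_z ≈ +0.479; the vertex latitude is φ_max = arccos|n̂_z| ≈ 61.4°.

≈ 61.4°N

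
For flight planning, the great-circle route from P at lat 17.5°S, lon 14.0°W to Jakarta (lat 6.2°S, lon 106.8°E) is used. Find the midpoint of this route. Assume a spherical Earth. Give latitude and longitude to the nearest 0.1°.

Convert each endpoint to a unit vector on the sphere (x = cos φ cos λ, y = cos φ sin λ, z = sin φ).
The central angle between the endpoints is δ = arccos(p₁·p₂) ≈ 2.041 rad (116.9°).
Interpolate at f = 1/2 with slerp weights a = sin((1−f)δ)/sin δ ≈ 0.956, b = sin(fδ)/sin δ ≈ 0.956.
p = a·p₁ + b·p₂ ≈ (0.610, 0.689, -0.391); φ = arcsin(p_z) ≈ -23.00°, λ = atan2(p_y, p_x) ≈ 48.49°.

≈ lat 23.0°S, lon 48.5°E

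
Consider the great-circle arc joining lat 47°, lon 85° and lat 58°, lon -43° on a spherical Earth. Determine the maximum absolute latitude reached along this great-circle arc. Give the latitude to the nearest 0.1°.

The great circle lies in the plane with unit normal n̂ = (p₁ × p₂)/|p₁ × p₂|.
Here n̂_z ≈ -0.310; the vertex latitude is φ_max = arccos|n̂_z| ≈ 71.9°.

≈ 71.9°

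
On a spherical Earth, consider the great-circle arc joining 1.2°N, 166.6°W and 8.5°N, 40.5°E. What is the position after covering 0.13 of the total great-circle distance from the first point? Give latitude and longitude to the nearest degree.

≈ 8°N, 175°E

Convert each endpoint to a unit vector on the sphere (x = cos φ cos λ, y = cos φ sin λ, z = sin φ).
The central angle between the endpoints is δ = arccos(p₁·p₂) ≈ 2.641 rad (151.3°).
Interpolate at f = 0.13 with slerp weights a = sin((1−f)δ)/sin δ ≈ 1.556, b = sin(fδ)/sin δ ≈ 0.701.
p = a·p₁ + b·p₂ ≈ (-0.987, 0.090, 0.136); φ = arcsin(p_z) ≈ 7.83°, λ = atan2(p_y, p_x) ≈ 174.81°.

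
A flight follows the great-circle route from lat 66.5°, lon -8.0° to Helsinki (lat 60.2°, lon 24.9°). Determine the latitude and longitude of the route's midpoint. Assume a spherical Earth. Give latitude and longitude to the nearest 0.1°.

≈ lat 64.3°, lon 10.3°

Convert each endpoint to a unit vector on the sphere (x = cos φ cos λ, y = cos φ sin λ, z = sin φ).
The central angle between the endpoints is δ = arccos(p₁·p₂) ≈ 0.276 rad (15.8°).
Interpolate at f = 1/2 with slerp weights a = sin((1−f)δ)/sin δ ≈ 0.505, b = sin(fδ)/sin δ ≈ 0.505.
p = a·p₁ + b·p₂ ≈ (0.427, 0.078, 0.901); φ = arcsin(p_z) ≈ 64.29°, λ = atan2(p_y, p_x) ≈ 10.30°.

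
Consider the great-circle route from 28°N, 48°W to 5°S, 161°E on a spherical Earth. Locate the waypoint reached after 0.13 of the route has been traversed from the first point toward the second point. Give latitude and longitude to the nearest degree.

Convert each endpoint to a unit vector on the sphere (x = cos φ cos λ, y = cos φ sin λ, z = sin φ).
The central angle between the endpoints is δ = arccos(p₁·p₂) ≈ 2.515 rad (144.1°).
Interpolate at f = 0.13 with slerp weights a = sin((1−f)δ)/sin δ ≈ 1.391, b = sin(fδ)/sin δ ≈ 0.548.
p = a·p₁ + b·p₂ ≈ (0.306, -0.735, 0.605); φ = arcsin(p_z) ≈ 37.25°, λ = atan2(p_y, p_x) ≈ -67.42°.

≈ 37°N, 67°W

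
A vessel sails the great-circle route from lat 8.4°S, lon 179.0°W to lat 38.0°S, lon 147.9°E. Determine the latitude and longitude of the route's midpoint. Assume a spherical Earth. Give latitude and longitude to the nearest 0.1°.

≈ lat 24.1°S, lon 166.4°E

The haversine formula gives a central angle δ ≈ 0.733 rad (42.0°) between the endpoints.
Interpolate at f = 1/2 with slerp weights a = sin((1−f)δ)/sin δ ≈ 0.536, b = sin(fδ)/sin δ ≈ 0.536.
p = a·p₁ + b·p₂ ≈ (-0.887, 0.215, -0.408); φ = arcsin(p_z) ≈ -24.08°, λ = atan2(p_y, p_x) ≈ 166.38°.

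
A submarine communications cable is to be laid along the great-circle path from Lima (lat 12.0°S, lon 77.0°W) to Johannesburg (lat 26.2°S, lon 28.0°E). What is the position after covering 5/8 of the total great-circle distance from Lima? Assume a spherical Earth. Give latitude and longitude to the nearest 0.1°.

The haversine formula gives a central angle δ ≈ 1.707 rad (97.8°) between the endpoints.
Interpolate at f = 5/8 with slerp weights a = sin((1−f)δ)/sin δ ≈ 0.603, b = sin(fδ)/sin δ ≈ 0.884.
p = a·p₁ + b·p₂ ≈ (0.833, -0.202, -0.515); φ = arcsin(p_z) ≈ -31.03°, λ = atan2(p_y, p_x) ≈ -13.65°.

≈ lat 31.0°S, lon 13.6°W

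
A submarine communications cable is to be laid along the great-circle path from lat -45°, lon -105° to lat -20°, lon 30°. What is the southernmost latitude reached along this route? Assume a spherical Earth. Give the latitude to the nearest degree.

≈ -61°

The great circle lies in the plane with unit normal n̂ = (p₁ × p₂)/|p₁ × p₂|.
Here n̂_z ≈ +0.483; the vertex latitude is φ_max = arccos|n̂_z| ≈ 61.1°.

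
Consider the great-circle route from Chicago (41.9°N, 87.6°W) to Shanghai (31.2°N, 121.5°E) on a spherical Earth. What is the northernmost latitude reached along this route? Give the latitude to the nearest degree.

≈ 72°N

The great circle lies in the plane with unit normal n̂ = (p₁ × p₂)/|p₁ × p₂|.
Here n̂_z ≈ -0.317; the vertex latitude is φ_max = arccos|n̂_z| ≈ 71.5°.
Check via Clairaut: cos φ_max = |cos φ₁| · sin C = cos(41.9°)·sin(25.2°) ≈ 0.317, again giving ≈ 71.5°.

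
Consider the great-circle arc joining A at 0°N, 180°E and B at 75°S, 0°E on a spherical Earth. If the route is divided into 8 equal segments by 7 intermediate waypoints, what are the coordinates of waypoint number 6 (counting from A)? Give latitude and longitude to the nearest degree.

≈ 79°S, 180°E

Write both endpoints as unit vectors p₁, p₂ with components (cos φ cos λ, cos φ sin λ, sin φ).
The central angle between the endpoints is δ = arccos(p₁·p₂) ≈ 1.833 rad (105.0°).
Interpolate at f = 6/8 with slerp weights a = sin((1−f)δ)/sin δ ≈ 0.458, b = sin(fδ)/sin δ ≈ 1.015.
p = a·p₁ + b·p₂ ≈ (-0.195, -0.000, -0.981); φ = arcsin(p_z) ≈ -78.75°, λ = atan2(p_y, p_x) ≈ -180.00°.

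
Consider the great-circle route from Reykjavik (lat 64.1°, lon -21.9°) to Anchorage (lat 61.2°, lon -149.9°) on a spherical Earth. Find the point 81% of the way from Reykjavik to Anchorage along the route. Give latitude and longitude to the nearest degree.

≈ lat 69°, lon -138°

The haversine formula gives a central angle δ ≈ 0.852 rad (48.8°) between the endpoints.
Interpolate at f = 0.81 with slerp weights a = sin((1−f)δ)/sin δ ≈ 0.214, b = sin(fδ)/sin δ ≈ 0.846.
p = a·p₁ + b·p₂ ≈ (-0.266, -0.239, 0.934); φ = arcsin(p_z) ≈ 69.05°, λ = atan2(p_y, p_x) ≈ -138.01°.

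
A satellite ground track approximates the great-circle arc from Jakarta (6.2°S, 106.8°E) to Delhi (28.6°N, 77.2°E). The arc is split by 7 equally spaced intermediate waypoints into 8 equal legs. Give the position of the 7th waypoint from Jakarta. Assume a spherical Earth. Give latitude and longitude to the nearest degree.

≈ 24°N, 81°E

Convert each endpoint to a unit vector on the sphere (x = cos φ cos λ, y = cos φ sin λ, z = sin φ).
The central angle between the endpoints is δ = arccos(p₁·p₂) ≈ 0.785 rad (45.0°).
Interpolate at f = 7/8 with slerp weights a = sin((1−f)δ)/sin δ ≈ 0.139, b = sin(fδ)/sin δ ≈ 0.897.
p = a·p₁ + b·p₂ ≈ (0.135, 0.900, 0.414); φ = arcsin(p_z) ≈ 24.49°, λ = atan2(p_y, p_x) ≈ 81.49°.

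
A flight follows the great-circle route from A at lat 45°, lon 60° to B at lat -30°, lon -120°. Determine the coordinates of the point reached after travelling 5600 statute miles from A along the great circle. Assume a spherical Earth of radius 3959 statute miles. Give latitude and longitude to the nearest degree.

≈ lat 54°, lon -120°

Write both endpoints as unit vectors p₁, p₂ with components (cos φ cos λ, cos φ sin λ, sin φ).
The central angle between the endpoints is δ = arccos(p₁·p₂) ≈ 2.880 rad (165.0°). The total great-circle distance is δ·R ≈ 2.880 × 3959 ≈ 11401 mi, so the target fraction is f = 5600/11401 ≈ 0.491.
Interpolate at f ≈ 0.491 with slerp weights a = sin((1−f)δ)/sin δ ≈ 3.842, b = sin(fδ)/sin δ ≈ 3.817.
p = a·p₁ + b·p₂ ≈ (-0.294, -0.510, 0.809); φ = arcsin(p_z) ≈ 53.96°, λ = atan2(p_y, p_x) ≈ -120.00°.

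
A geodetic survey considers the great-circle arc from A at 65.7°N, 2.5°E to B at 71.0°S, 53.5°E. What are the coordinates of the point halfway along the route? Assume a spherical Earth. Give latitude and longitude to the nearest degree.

Write both endpoints as unit vectors p₁, p₂ with components (cos φ cos λ, cos φ sin λ, sin φ).
The central angle between the endpoints is δ = arccos(p₁·p₂) ≈ 2.461 rad (141.0°).
Interpolate at f = 1/2 with slerp weights a = sin((1−f)δ)/sin δ ≈ 1.499, b = sin(fδ)/sin δ ≈ 1.499.
p = a·p₁ + b·p₂ ≈ (0.906, 0.419, -0.051); φ = arcsin(p_z) ≈ -2.93°, λ = atan2(p_y, p_x) ≈ 24.82°.

≈ 3°S, 25°E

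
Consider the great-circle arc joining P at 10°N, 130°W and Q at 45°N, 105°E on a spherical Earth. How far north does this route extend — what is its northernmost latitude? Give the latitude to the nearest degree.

The great circle lies in the plane with unit normal n̂ = (p₁ × p₂)/|p₁ × p₂|.
Here n̂_z ≈ -0.594; the vertex latitude is φ_max = arccos|n̂_z| ≈ 53.6°.
Check via Clairaut: cos φ_max = |cos φ₁| · sin C = cos(10.0°)·sin(37.1°) ≈ 0.594, again giving ≈ 53.6°.

≈ 54°N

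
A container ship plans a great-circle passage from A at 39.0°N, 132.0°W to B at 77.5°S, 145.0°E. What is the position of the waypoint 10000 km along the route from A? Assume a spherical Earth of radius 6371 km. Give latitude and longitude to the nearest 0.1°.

≈ 48.4°S, 155.7°W

The haversine formula gives a central angle δ ≈ 2.207 rad (126.4°) between the endpoints. The total great-circle distance is δ·R ≈ 2.207 × 6371 ≈ 14059 km, so the target fraction is f = 10000/14059 ≈ 0.711.
Interpolate at f ≈ 0.711 with slerp weights a = sin((1−f)δ)/sin δ ≈ 0.739, b = sin(fδ)/sin δ ≈ 1.243.
p = a·p₁ + b·p₂ ≈ (-0.605, -0.273, -0.748); φ = arcsin(p_z) ≈ -48.43°, λ = atan2(p_y, p_x) ≈ -155.73°.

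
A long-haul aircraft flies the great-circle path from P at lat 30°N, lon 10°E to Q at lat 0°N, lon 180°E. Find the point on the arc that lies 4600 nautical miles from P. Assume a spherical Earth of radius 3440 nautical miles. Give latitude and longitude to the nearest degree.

Convert each endpoint to a unit vector on the sphere (x = cos φ cos λ, y = cos φ sin λ, z = sin φ).
The central angle between the endpoints is δ = arccos(p₁·p₂) ≈ 2.592 rad (148.5°). The total great-circle distance is δ·R ≈ 2.592 × 3440 ≈ 8917 nmi, so the target fraction is f = 4600/8917 ≈ 0.516.
Interpolate at f ≈ 0.516 with slerp weights a = sin((1−f)δ)/sin δ ≈ 1.821, b = sin(fδ)/sin δ ≈ 1.863.
p = a·p₁ + b·p₂ ≈ (-0.311, 0.274, 0.910); φ = arcsin(p_z) ≈ 65.54°, λ = atan2(p_y, p_x) ≈ 138.60°.

≈ lat 66°N, lon 139°E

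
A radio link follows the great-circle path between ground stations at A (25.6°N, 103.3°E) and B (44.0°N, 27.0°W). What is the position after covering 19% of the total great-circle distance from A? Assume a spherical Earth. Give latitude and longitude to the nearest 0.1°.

From cos δ = sin φ₁ sin φ₂ + cos φ₁ cos φ₂ cos Δλ, the central angle is δ ≈ 1.691 rad (96.9°).
Interpolate at f = 0.19 with slerp weights a = sin((1−f)δ)/sin δ ≈ 0.987, b = sin(fδ)/sin δ ≈ 0.318.
p = a·p₁ + b·p₂ ≈ (-0.001, 0.762, 0.647); φ = arcsin(p_z) ≈ 40.34°, λ = atan2(p_y, p_x) ≈ 90.07°.

≈ (40.3°N, 90.1°E)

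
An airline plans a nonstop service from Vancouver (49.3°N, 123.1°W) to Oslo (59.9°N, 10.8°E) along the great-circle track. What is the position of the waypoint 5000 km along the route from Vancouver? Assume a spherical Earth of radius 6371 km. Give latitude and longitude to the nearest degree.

≈ 73°N, 27°W

Write both endpoints as unit vectors p₁, p₂ with components (cos φ cos λ, cos φ sin λ, sin φ).
The central angle between the endpoints is δ = arccos(p₁·p₂) ≈ 1.127 rad (64.6°). The total great-circle distance is δ·R ≈ 1.127 × 6371 ≈ 7182 km, so the target fraction is f = 5000/7182 ≈ 0.696.
Interpolate at f ≈ 0.696 with slerp weights a = sin((1−f)δ)/sin δ ≈ 0.372, b = sin(fδ)/sin δ ≈ 0.782.
p = a·p₁ + b·p₂ ≈ (0.253, -0.130, 0.959); φ = arcsin(p_z) ≈ 73.48°, λ = atan2(p_y, p_x) ≈ -27.11°.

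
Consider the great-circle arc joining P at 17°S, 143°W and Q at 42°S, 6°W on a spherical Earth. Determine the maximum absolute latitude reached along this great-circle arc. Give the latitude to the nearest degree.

The great circle lies in the plane with unit normal n̂ = (p₁ × p₂)/|p₁ × p₂|.
Here n̂_z ≈ +0.512; the vertex latitude is φ_max = arccos|n̂_z| ≈ 59.2°.
Check via Clairaut: cos φ_max = |cos φ₁| · sin C = cos(17.0°)·sin(147.6°) ≈ 0.512, again giving ≈ 59.2°.

≈ 59°S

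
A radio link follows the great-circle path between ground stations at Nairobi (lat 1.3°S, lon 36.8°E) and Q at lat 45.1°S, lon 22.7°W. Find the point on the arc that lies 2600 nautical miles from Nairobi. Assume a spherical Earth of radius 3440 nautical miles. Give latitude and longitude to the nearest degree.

≈ lat 32°S, lon 5°E

Write both endpoints as unit vectors p₁, p₂ with components (cos φ cos λ, cos φ sin λ, sin φ).
The central angle between the endpoints is δ = arccos(p₁·p₂) ≈ 1.187 rad (68.0°). The total great-circle distance is δ·R ≈ 1.187 × 3440 ≈ 4084 nmi, so the target fraction is f = 2600/4084 ≈ 0.637.
Interpolate at f ≈ 0.637 with slerp weights a = sin((1−f)δ)/sin δ ≈ 0.451, b = sin(fδ)/sin δ ≈ 0.740.
p = a·p₁ + b·p₂ ≈ (0.843, 0.069, -0.534); φ = arcsin(p_z) ≈ -32.29°, λ = atan2(p_y, p_x) ≈ 4.65°.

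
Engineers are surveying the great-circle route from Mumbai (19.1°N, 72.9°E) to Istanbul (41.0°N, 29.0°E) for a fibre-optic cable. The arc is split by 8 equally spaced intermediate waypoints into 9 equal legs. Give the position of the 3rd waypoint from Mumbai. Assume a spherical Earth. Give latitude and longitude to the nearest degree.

≈ (28°N, 60°E)

Write both endpoints as unit vectors p₁, p₂ with components (cos φ cos λ, cos φ sin λ, sin φ).
The central angle between the endpoints is δ = arccos(p₁·p₂) ≈ 0.755 rad (43.2°).
Interpolate at f = 3/9 with slerp weights a = sin((1−f)δ)/sin δ ≈ 0.704, b = sin(fδ)/sin δ ≈ 0.363.
p = a·p₁ + b·p₂ ≈ (0.435, 0.769, 0.469); φ = arcsin(p_z) ≈ 27.95°, λ = atan2(p_y, p_x) ≈ 60.47°.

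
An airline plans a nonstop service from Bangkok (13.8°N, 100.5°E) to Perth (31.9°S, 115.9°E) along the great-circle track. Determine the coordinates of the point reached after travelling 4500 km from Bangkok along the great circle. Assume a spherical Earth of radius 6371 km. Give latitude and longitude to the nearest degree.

≈ 25°S, 113°E

The haversine formula gives a central angle δ ≈ 0.838 rad (48.0°) between the endpoints. The total great-circle distance is δ·R ≈ 0.838 × 6371 ≈ 5340 km, so the target fraction is f = 4500/5340 ≈ 0.843.
Interpolate at f ≈ 0.843 with slerp weights a = sin((1−f)δ)/sin δ ≈ 0.177, b = sin(fδ)/sin δ ≈ 0.873.
p = a·p₁ + b·p₂ ≈ (-0.355, 0.836, -0.419); φ = arcsin(p_z) ≈ -24.78°, λ = atan2(p_y, p_x) ≈ 113.02°.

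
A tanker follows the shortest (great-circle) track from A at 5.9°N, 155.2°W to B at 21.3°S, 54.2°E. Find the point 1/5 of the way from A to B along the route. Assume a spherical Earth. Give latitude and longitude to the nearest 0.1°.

≈ 9.5°S, 179.5°E

The haversine formula gives a central angle δ ≈ 2.577 rad (147.6°) between the endpoints.
Interpolate at f = 1/5 with slerp weights a = sin((1−f)δ)/sin δ ≈ 1.648, b = sin(fδ)/sin δ ≈ 0.921.
p = a·p₁ + b·p₂ ≈ (-0.986, 0.008, -0.165); φ = arcsin(p_z) ≈ -9.50°, λ = atan2(p_y, p_x) ≈ 179.52°.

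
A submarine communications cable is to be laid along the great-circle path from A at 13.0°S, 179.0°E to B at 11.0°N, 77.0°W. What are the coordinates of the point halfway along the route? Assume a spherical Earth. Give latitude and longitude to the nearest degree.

Convert each endpoint to a unit vector on the sphere (x = cos φ cos λ, y = cos φ sin λ, z = sin φ).
The central angle between the endpoints is δ = arccos(p₁·p₂) ≈ 1.849 rad (105.9°).
Interpolate at f = 1/2 with slerp weights a = sin((1−f)δ)/sin δ ≈ 0.830, b = sin(fδ)/sin δ ≈ 0.830.
p = a·p₁ + b·p₂ ≈ (-0.625, -0.780, -0.028); φ = arcsin(p_z) ≈ -1.62°, λ = atan2(p_y, p_x) ≈ -128.73°.

≈ 2°S, 129°W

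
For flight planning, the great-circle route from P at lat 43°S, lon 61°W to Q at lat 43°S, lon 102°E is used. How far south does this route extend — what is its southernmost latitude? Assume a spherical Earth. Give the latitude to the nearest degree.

≈ 81°S

The great circle lies in the plane with unit normal n̂ = (p₁ × p₂)/|p₁ × p₂|.
Here n̂_z ≈ +0.157; the vertex latitude is φ_max = arccos|n̂_z| ≈ 81.0°.
Check via Clairaut: cos φ_max = |cos φ₁| · sin C = cos(43.0°)·sin(167.6°) ≈ 0.157, again giving ≈ 81.0°.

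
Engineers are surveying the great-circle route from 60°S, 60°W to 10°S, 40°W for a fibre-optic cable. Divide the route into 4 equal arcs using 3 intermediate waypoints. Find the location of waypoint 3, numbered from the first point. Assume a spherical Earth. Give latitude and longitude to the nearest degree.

The haversine formula gives a central angle δ ≈ 0.911 rad (52.2°) between the endpoints.
Interpolate at f = 3/4 with slerp weights a = sin((1−f)δ)/sin δ ≈ 0.286, b = sin(fδ)/sin δ ≈ 0.799.
p = a·p₁ + b·p₂ ≈ (0.674, -0.630, -0.386); φ = arcsin(p_z) ≈ -22.72°, λ = atan2(p_y, p_x) ≈ -43.04°.

≈ 23°S, 43°W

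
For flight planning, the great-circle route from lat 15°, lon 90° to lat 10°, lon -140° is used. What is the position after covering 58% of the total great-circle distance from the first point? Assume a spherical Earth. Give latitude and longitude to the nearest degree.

≈ lat 27°, lon 167°

Convert each endpoint to a unit vector on the sphere (x = cos φ cos λ, y = cos φ sin λ, z = sin φ).
The central angle between the endpoints is δ = arccos(p₁·p₂) ≈ 2.173 rad (124.5°).
Interpolate at f = 0.58 with slerp weights a = sin((1−f)δ)/sin δ ≈ 0.960, b = sin(fδ)/sin δ ≈ 1.156.
p = a·p₁ + b·p₂ ≈ (-0.872, 0.196, 0.449); φ = arcsin(p_z) ≈ 26.69°, λ = atan2(p_y, p_x) ≈ 167.34°.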